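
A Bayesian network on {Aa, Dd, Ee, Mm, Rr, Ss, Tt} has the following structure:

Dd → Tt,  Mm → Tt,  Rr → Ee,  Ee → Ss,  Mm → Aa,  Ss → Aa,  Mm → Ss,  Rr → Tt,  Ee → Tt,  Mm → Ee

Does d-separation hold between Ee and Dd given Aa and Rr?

Yes

There are 5 undirected paths between Ee and Dd; checking each against the conditioning set {Aa, Rr}:
Path 1: Ee ← Mm → Tt ← Dd
  Tt is a collider here and neither Tt nor any of its descendants is conditioned on, so the collider stays closed — the path is blocked at Tt.
Path 2: Ee → Tt ← Dd
  Tt is a collider here and neither Tt nor any of its descendants is conditioned on, so the collider stays closed — the path is blocked at Tt.
Path 3: Ee ← Rr → Tt ← Dd
  Rr is a fork here and Rr is conditioned on, so the path is blocked at Rr.
Path 4: Ee → Ss ← Mm → Tt ← Dd
  Tt is a collider here and neither Tt nor any of its descendants is conditioned on, so the collider stays closed — the path is blocked at Tt.
Path 5: Ee → Ss → Aa ← Mm → Tt ← Dd
  Tt is a collider here and neither Tt nor any of its descendants is conditioned on, so the collider stays closed — the path is blocked at Tt.
Every path is blocked, so Ee and Dd are d-separated given {Aa, Rr}.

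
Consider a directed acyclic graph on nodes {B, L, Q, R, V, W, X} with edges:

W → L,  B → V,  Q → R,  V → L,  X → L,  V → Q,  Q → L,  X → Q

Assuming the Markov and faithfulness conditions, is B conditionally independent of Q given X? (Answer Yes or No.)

3 paths connect B and Q; each must be blocked for d-separation to hold:
  1. B → V → Q — V:chain[open] ⇒ active
  2. B → V → L ← Q — V:chain[open]; L:collider[blocks] ⇒ blocked
  3. B → V → L ← X → Q — V:chain[open]; L:collider[blocks]; X:fork[blocks] ⇒ blocked
At least one path is unblocked, so d-separation fails.

No — B and Q are not d-separated given {X}.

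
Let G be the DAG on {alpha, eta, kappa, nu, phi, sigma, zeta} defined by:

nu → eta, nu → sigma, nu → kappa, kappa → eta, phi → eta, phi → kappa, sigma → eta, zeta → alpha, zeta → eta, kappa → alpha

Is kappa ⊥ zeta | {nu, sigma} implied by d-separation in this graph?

Enumerating the 5 paths from kappa to zeta and testing each for blocking by {nu, sigma}:
Path 1: kappa ← nu → eta ← zeta
  nu is a fork here and nu is conditioned on, so the path is blocked at nu.
Path 2: kappa ← nu → sigma → eta ← zeta
  nu is a fork here and nu is conditioned on, so the path is blocked at nu.
Path 3: kappa → eta ← zeta
  eta is a collider here and neither eta nor any of its descendants is conditioned on, so the collider stays closed — the path is blocked at eta.
Path 4: kappa ← phi → eta ← zeta
  eta is a collider here and neither eta nor any of its descendants is conditioned on, so the collider stays closed — the path is blocked at eta.
Path 5: kappa → alpha ← zeta
  alpha is a collider here and neither alpha nor any of its descendants is conditioned on, so the collider stays closed — the path is blocked at alpha.
Since every path is blocked, d-separation holds.

Yes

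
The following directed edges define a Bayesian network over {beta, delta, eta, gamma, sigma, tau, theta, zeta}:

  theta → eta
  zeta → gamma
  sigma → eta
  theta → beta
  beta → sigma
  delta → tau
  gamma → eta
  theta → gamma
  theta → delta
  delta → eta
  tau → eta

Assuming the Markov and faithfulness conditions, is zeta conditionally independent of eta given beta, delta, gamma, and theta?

Yes

Enumerating the 5 paths from zeta to eta and testing each for blocking by {beta, delta, gamma, theta}:
Path 1: zeta → gamma → eta
  gamma is a chain here and gamma is conditioned on, so the path is blocked at gamma.
Path 2: zeta → gamma ← theta → delta → eta
  theta is a fork here and theta is conditioned on, so the path is blocked at theta.
Path 3: zeta → gamma ← theta → delta → tau → eta
  theta is a fork here and theta is conditioned on, so the path is blocked at theta.
Path 4: zeta → gamma ← theta → beta → sigma → eta
  theta is a fork here and theta is conditioned on, so the path is blocked at theta.
Path 5: zeta → gamma ← theta → eta
  theta is a fork here and theta is conditioned on, so the path is blocked at theta.
All paths are blocked; zeta ⊥ eta | {beta, delta, gamma, theta} holds.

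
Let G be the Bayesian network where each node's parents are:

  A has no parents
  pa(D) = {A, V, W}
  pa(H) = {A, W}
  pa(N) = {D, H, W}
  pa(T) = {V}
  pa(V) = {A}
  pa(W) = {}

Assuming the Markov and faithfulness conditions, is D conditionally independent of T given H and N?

We examine all 6 paths between D and T:
Path 1: D ← A → V → T
  A is a fork and A is not conditioned on; V is a chain and V is not conditioned on — no node blocks this path, so it is active.
Path 2: D ← V → T
  V is a fork and V is not conditioned on — no node blocks this path, so it is active.
Path 3: D ← W → H ← A → V → T
  W is a fork and W is not conditioned on; H is a collider and H is conditioned on, which opens it; A is a fork and A is not conditioned on; V is a chain and V is not conditioned on — no node blocks this path, so it is active.
Path 4: D ← W → N ← H ← A → V → T
  H is a chain here and H is conditioned on, so the path is blocked at H.
Path 5: D → N ← H ← A → V → T
  H is a chain here and H is conditioned on, so the path is blocked at H.
Path 6: D → N ← W → H ← A → V → T
  N is a collider and N is conditioned on, which opens it; W is a fork and W is not conditioned on; H is a collider and H is conditioned on, which opens it; A is a fork and A is not conditioned on; V is a chain and V is not conditioned on — no node blocks this path, so it is active.
Because an active path exists, D and T are not d-separated.

No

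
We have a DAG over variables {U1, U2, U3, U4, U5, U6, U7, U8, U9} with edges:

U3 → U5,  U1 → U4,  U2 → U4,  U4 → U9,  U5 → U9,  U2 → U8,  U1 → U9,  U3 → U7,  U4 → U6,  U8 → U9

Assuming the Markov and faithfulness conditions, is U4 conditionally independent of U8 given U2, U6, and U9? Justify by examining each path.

No — U4 and U8 are not d-separated given {U2, U6, U9}.

3 paths connect U4 and U8; each must be blocked for d-separation to hold:
Path 1: U4 ← U1 → U9 ← U8
  U1 is a fork and U1 is not conditioned on; U9 is a collider and U9 is conditioned on, which opens it — no node blocks this path, so it is active.
Path 2: U4 ← U2 → U8
  U2 is a fork here and U2 is conditioned on, so the path is blocked at U2.
Path 3: U4 → U9 ← U8
  U9 is a collider and U9 is conditioned on, which opens it — no node blocks this path, so it is active.
Because an active path exists, U4 and U8 are not d-separated.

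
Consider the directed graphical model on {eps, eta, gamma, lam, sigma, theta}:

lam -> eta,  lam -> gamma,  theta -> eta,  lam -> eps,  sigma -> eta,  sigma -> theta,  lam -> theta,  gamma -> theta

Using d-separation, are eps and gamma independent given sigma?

No

Enumerating the 4 paths from eps to gamma and testing each for blocking by {sigma}:
Path 1: eps ← lam → gamma
  lam is a fork and lam is not conditioned on — no node blocks this path, so it is active.
Path 2: eps ← lam → theta ← gamma
  theta is a collider here and neither theta nor any of its descendants is conditioned on, so the collider stays closed — the path is blocked at theta.
Path 3: eps ← lam → eta ← sigma → theta ← gamma
  eta is a collider here and neither eta nor any of its descendants is conditioned on, so the collider stays closed — the path is blocked at eta.
Path 4: eps ← lam → eta ← theta ← gamma
  eta is a collider here and neither eta nor any of its descendants is conditioned on, so the collider stays closed — the path is blocked at eta.
Because an active path exists, eps and gamma are not d-separated.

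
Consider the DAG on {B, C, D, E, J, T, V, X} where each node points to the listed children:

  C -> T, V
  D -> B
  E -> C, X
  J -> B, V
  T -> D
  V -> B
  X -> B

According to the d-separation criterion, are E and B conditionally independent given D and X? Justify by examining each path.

No

Enumerating the 4 paths from E to B and testing each for blocking by {D, X}:
  1. E → C → T → D → B — C:chain[open]; T:chain[open]; D:chain[blocks] ⇒ blocked
  2. E → C → V → B — C:chain[open]; V:chain[open] ⇒ active
  3. E → C → V ← J → B — C:chain[open]; V:collider[blocks]; J:fork[open] ⇒ blocked
  4. E → X → B — X:chain[blocks] ⇒ blocked
Since the path E → C → V → B is active, E and B are not d-separated given {D, X}.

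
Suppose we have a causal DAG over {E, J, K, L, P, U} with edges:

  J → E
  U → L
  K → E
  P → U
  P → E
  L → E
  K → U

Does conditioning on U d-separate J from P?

There are 3 undirected paths between J and P; checking each against the conditioning set {U}:
Path 1: J → E ← L ← U ← P
  E is a collider here and neither E nor any of its descendants is conditioned on, so the collider stays closed — the path is blocked at E.
Path 2: J → E ← P
  E is a collider here and neither E nor any of its descendants is conditioned on, so the collider stays closed — the path is blocked at E.
Path 3: J → E ← K → U ← P
  E is a collider here and neither E nor any of its descendants is conditioned on, so the collider stays closed — the path is blocked at E.
Every path is blocked, so J and P are d-separated given {U}.

Yes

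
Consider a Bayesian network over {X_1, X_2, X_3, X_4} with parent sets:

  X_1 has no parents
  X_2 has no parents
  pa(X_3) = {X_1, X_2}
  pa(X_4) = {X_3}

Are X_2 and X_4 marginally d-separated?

No — X_2 and X_4 are not d-separated given ∅.

The only undirected path from X_2 to X_4 is:
Path 1: X_2 → X_3 → X_4
  X_3 is a chain and X_3 is not conditioned on — no node blocks this path, so it is active.
Since the path X_2 → X_3 → X_4 is active, X_2 and X_4 are not d-separated given ∅.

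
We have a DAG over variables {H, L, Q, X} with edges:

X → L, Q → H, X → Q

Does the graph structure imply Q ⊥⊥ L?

No

Only one path connects Q and L:
Path 1: Q ← X → L
  X is a fork and X is not conditioned on — no node blocks this path, so it is active.
Since the path Q ← X → L is active, Q and L are not d-separated given ∅.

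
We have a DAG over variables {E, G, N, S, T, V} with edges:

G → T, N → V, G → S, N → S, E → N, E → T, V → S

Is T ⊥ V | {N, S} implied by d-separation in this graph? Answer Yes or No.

No — T and V are not d-separated given {N, S}.

Enumerating the 4 paths from T to V and testing each for blocking by {N, S}:
Path 1: T ← G → S ← N → V
  N is a fork here and N is conditioned on, so the path is blocked at N.
Path 2: T ← G → S ← V
  G is a fork and G is not conditioned on; S is a collider and S is conditioned on, which opens it — no node blocks this path, so it is active.
Path 3: T ← E → N → S ← V
  N is a chain here and N is conditioned on, so the path is blocked at N.
Path 4: T ← E → N → V
  N is a chain here and N is conditioned on, so the path is blocked at N.
Because an active path exists, T and V are not d-separated.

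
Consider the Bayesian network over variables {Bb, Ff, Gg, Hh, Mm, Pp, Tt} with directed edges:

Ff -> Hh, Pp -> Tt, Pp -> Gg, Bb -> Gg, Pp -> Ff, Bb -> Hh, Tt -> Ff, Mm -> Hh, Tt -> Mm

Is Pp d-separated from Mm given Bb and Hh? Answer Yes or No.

There are 6 undirected paths between Pp and Mm; checking each against the conditioning set {Bb, Hh}:
Path 1: Pp → Tt → Ff → Hh ← Mm
  Tt is a chain and Tt is not conditioned on; Ff is a chain and Ff is not conditioned on; Hh is a collider and Hh is conditioned on, which opens it — no node blocks this path, so it is active.
Path 2: Pp → Tt → Mm
  Tt is a chain and Tt is not conditioned on — no node blocks this path, so it is active.
Path 3: Pp → Gg ← Bb → Hh ← Ff ← Tt → Mm
  Gg is a collider here and neither Gg nor any of its descendants is conditioned on, so the collider stays closed — the path is blocked at Gg.
Path 4: Pp → Gg ← Bb → Hh ← Mm
  Gg is a collider here and neither Gg nor any of its descendants is conditioned on, so the collider stays closed — the path is blocked at Gg.
Path 5: Pp → Ff ← Tt → Mm
  Ff is a collider and its descendant Hh is conditioned on, which opens it; Tt is a fork and Tt is not conditioned on — no node blocks this path, so it is active.
Path 6: Pp → Ff → Hh ← Mm
  Ff is a chain and Ff is not conditioned on; Hh is a collider and Hh is conditioned on, which opens it — no node blocks this path, so it is active.
At least one path is unblocked, so d-separation fails.

No — Pp and Mm are not d-separated given {Bb, Hh}.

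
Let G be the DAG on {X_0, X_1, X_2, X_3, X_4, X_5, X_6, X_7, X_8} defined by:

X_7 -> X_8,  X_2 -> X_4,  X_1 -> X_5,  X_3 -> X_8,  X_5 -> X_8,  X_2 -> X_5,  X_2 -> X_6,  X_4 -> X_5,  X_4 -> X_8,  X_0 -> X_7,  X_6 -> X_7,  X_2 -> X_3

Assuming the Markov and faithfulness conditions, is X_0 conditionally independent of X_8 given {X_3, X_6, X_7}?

6 paths connect X_0 and X_8; each must be blocked for d-separation to hold:
Path 1: X_0 → X_7 ← X_6 ← X_2 → X_5 → X_8
  X_6 is a chain here and X_6 is conditioned on, so the path is blocked at X_6.
Path 2: X_0 → X_7 ← X_6 ← X_2 → X_5 ← X_4 → X_8
  X_6 is a chain here and X_6 is conditioned on, so the path is blocked at X_6.
Path 3: X_0 → X_7 ← X_6 ← X_2 → X_4 → X_5 → X_8
  X_6 is a chain here and X_6 is conditioned on, so the path is blocked at X_6.
Path 4: X_0 → X_7 ← X_6 ← X_2 → X_4 → X_8
  X_6 is a chain here and X_6 is conditioned on, so the path is blocked at X_6.
Path 5: X_0 → X_7 ← X_6 ← X_2 → X_3 → X_8
  X_6 is a chain here and X_6 is conditioned on, so the path is blocked at X_6.
Path 6: X_0 → X_7 → X_8
  X_7 is a chain here and X_7 is conditioned on, so the path is blocked at X_7.
Since every path is blocked, d-separation holds.

Yes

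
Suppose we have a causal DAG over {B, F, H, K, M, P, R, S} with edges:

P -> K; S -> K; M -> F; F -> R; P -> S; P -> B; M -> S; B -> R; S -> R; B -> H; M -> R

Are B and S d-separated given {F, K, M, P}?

We examine all 5 paths between B and S:
Path 1: B → R ← M → S
  R is a collider here and neither R nor any of its descendants is conditioned on, so the collider stays closed — the path is blocked at R.
Path 2: B → R ← S
  R is a collider here and neither R nor any of its descendants is conditioned on, so the collider stays closed — the path is blocked at R.
Path 3: B → R ← F ← M → S
  R is a collider here and neither R nor any of its descendants is conditioned on, so the collider stays closed — the path is blocked at R.
Path 4: B ← P → K ← S
  P is a fork here and P is conditioned on, so the path is blocked at P.
Path 5: B ← P → S
  P is a fork here and P is conditioned on, so the path is blocked at P.
Since every path is blocked, d-separation holds.

Yes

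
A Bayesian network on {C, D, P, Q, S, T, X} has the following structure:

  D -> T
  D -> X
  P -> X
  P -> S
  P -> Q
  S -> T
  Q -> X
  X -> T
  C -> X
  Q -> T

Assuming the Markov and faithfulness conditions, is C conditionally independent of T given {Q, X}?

Enumerating the 6 paths from C to T and testing each for blocking by {Q, X}:
Path 1: C → X → T
  X is a chain here and X is conditioned on, so the path is blocked at X.
Path 2: C → X ← D → T
  X is a collider and X is conditioned on, which opens it; D is a fork and D is not conditioned on — no node blocks this path, so it is active.
Path 3: C → X ← P → S → T
  X is a collider and X is conditioned on, which opens it; P is a fork and P is not conditioned on; S is a chain and S is not conditioned on — no node blocks this path, so it is active.
Path 4: C → X ← P → Q → T
  Q is a chain here and Q is conditioned on, so the path is blocked at Q.
Path 5: C → X ← Q → T
  Q is a fork here and Q is conditioned on, so the path is blocked at Q.
Path 6: C → X ← Q ← P → S → T
  Q is a chain here and Q is conditioned on, so the path is blocked at Q.
Since the path C → X ← D → T is active, C and T are not d-separated given {Q, X}.

No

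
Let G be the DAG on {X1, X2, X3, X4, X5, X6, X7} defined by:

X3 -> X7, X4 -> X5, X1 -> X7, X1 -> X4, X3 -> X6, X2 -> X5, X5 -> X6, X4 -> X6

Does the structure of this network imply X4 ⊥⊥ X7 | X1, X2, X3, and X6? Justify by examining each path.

3 paths connect X4 and X7; each must be blocked for d-separation to hold:
Path 1: X4 → X6 ← X3 → X7
  X3 is a fork here and X3 is conditioned on, so the path is blocked at X3.
Path 2: X4 → X5 → X6 ← X3 → X7
  X3 is a fork here and X3 is conditioned on, so the path is blocked at X3.
Path 3: X4 ← X1 → X7
  X1 is a fork here and X1 is conditioned on, so the path is blocked at X1.
Every path is blocked, so X4 and X7 are d-separated given {X1, X2, X3, X6}.

Yes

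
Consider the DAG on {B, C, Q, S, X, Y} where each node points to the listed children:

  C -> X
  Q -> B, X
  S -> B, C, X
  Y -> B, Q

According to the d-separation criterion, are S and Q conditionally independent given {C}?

Yes

Enumerating the 4 paths from S to Q and testing each for blocking by {C}:
Path 1: S → X ← Q
  X is a collider here and neither X nor any of its descendants is conditioned on, so the collider stays closed — the path is blocked at X.
Path 2: S → C → X ← Q
  C is a chain here and C is conditioned on, so the path is blocked at C.
Path 3: S → B ← Y → Q
  B is a collider here and neither B nor any of its descendants is conditioned on, so the collider stays closed — the path is blocked at B.
Path 4: S → B ← Q
  B is a collider here and neither B nor any of its descendants is conditioned on, so the collider stays closed — the path is blocked at B.
All paths are blocked; S ⊥ Q | {C} holds.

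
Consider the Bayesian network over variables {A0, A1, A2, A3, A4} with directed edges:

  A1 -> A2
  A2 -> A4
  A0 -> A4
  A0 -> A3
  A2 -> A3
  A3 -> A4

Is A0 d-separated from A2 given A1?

4 paths connect A0 and A2; each must be blocked for d-separation to hold:
  1. A0 → A4 ← A3 ← A2 — A4:collider[blocks]; A3:chain[open] ⇒ blocked
  2. A0 → A4 ← A2 — A4:collider[blocks] ⇒ blocked
  3. A0 → A3 → A4 ← A2 — A3:chain[open]; A4:collider[blocks] ⇒ blocked
  4. A0 → A3 ← A2 — A3:collider[blocks] ⇒ blocked
Every path is blocked, so A0 and A2 are d-separated given {A1}.

Yes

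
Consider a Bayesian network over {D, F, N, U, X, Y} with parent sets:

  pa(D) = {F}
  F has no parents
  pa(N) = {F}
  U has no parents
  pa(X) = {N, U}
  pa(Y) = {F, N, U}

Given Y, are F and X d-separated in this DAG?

We examine all 4 paths between F and X:
Path 1: F → Y ← U → X
  Y is a collider and Y is conditioned on, which opens it; U is a fork and U is not conditioned on — no node blocks this path, so it is active.
Path 2: F → Y ← N → X
  Y is a collider and Y is conditioned on, which opens it; N is a fork and N is not conditioned on — no node blocks this path, so it is active.
Path 3: F → N → Y ← U → X
  N is a chain and N is not conditioned on; Y is a collider and Y is conditioned on, which opens it; U is a fork and U is not conditioned on — no node blocks this path, so it is active.
Path 4: F → N → X
  N is a chain and N is not conditioned on — no node blocks this path, so it is active.
Because an active path exists, F and X are not d-separated.

No — F and X are not d-separated given {Y}.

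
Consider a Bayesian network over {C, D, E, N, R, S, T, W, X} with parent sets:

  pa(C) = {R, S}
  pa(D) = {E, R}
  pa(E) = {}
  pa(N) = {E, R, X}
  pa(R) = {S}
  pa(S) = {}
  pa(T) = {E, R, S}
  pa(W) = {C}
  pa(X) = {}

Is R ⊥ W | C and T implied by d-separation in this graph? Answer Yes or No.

Yes

5 paths connect R and W; each must be blocked for d-separation to hold:
  1. R → T ← S → C → W — T:collider[open]; S:fork[open]; C:chain[blocks] ⇒ blocked
  2. R ← S → C → W — S:fork[open]; C:chain[blocks] ⇒ blocked
  3. R → C → W — C:chain[blocks] ⇒ blocked
  4. R → N ← E → T ← S → C → W — N:collider[blocks]; E:fork[open]; T:collider[open]; S:fork[open]; C:chain[blocks] ⇒ blocked
  5. R → D ← E → T ← S → C → W — D:collider[blocks]; E:fork[open]; T:collider[open]; S:fork[open]; C:chain[blocks] ⇒ blocked
All paths are blocked; R ⊥ W | {C, T} holds.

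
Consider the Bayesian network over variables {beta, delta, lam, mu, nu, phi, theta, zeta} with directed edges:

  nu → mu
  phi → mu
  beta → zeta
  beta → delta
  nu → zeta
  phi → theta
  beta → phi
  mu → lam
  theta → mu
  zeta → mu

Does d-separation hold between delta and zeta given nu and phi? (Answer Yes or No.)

5 paths connect delta and zeta; each must be blocked for d-separation to hold:
  1. delta ← beta → zeta — beta:fork[open] ⇒ active
  2. delta ← beta → phi → mu ← nu → zeta — beta:fork[open]; phi:chain[blocks]; mu:collider[blocks]; nu:fork[blocks] ⇒ blocked
  3. delta ← beta → phi → mu ← zeta — beta:fork[open]; phi:chain[blocks]; mu:collider[blocks] ⇒ blocked
  4. delta ← beta → phi → theta → mu ← nu → zeta — beta:fork[open]; phi:chain[blocks]; theta:chain[open]; mu:collider[blocks]; nu:fork[blocks] ⇒ blocked
  5. delta ← beta → phi → theta → mu ← zeta — beta:fork[open]; phi:chain[blocks]; theta:chain[open]; mu:collider[blocks] ⇒ blocked
At least one path is unblocked, so d-separation fails.

No — delta and zeta are not d-separated given {nu, phi}.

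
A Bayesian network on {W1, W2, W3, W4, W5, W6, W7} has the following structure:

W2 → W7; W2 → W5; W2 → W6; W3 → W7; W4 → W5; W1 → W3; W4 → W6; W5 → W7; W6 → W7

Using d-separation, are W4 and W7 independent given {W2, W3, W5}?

6 paths connect W4 and W7; each must be blocked for d-separation to hold:
Path 1: W4 → W5 → W7
  W5 is a chain here and W5 is conditioned on, so the path is blocked at W5.
Path 2: W4 → W5 ← W2 → W7
  W2 is a fork here and W2 is conditioned on, so the path is blocked at W2.
Path 3: W4 → W5 ← W2 → W6 → W7
  W2 is a fork here and W2 is conditioned on, so the path is blocked at W2.
Path 4: W4 → W6 → W7
  W6 is a chain and W6 is not conditioned on — no node blocks this path, so it is active.
Path 5: W4 → W6 ← W2 → W7
  W6 is a collider here and neither W6 nor any of its descendants is conditioned on, so the collider stays closed — the path is blocked at W6.
Path 6: W4 → W6 ← W2 → W5 → W7
  W6 is a collider here and neither W6 nor any of its descendants is conditioned on, so the collider stays closed — the path is blocked at W6.
Since the path W4 → W6 → W7 is active, W4 and W7 are not d-separated given {W2, W3, W5}.

No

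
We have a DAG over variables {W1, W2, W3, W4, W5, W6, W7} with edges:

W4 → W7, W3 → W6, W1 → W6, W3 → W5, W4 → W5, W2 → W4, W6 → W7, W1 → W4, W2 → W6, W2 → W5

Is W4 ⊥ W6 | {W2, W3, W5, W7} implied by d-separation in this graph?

No

There are 6 undirected paths between W4 and W6; checking each against the conditioning set {W2, W3, W5, W7}:
  1. W4 → W5 ← W3 → W6 — W5:collider[open]; W3:fork[blocks] ⇒ blocked
  2. W4 → W5 ← W2 → W6 — W5:collider[open]; W2:fork[blocks] ⇒ blocked
  3. W4 ← W2 → W5 ← W3 → W6 — W2:fork[blocks]; W5:collider[open]; W3:fork[blocks] ⇒ blocked
  4. W4 ← W2 → W6 — W2:fork[blocks] ⇒ blocked
  5. W4 ← W1 → W6 — W1:fork[open] ⇒ active
  6. W4 → W7 ← W6 — W7:collider[open] ⇒ active
Because an active path exists, W4 and W6 are not d-separated.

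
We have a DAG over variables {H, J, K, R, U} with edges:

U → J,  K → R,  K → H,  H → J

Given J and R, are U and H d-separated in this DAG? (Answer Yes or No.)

No — U and H are not d-separated given {J, R}.

There is one path between U and H:
Path 1: U → J ← H
  J is a collider and J is conditioned on, which opens it — no node blocks this path, so it is active.
Because an active path exists, U and H are not d-separated.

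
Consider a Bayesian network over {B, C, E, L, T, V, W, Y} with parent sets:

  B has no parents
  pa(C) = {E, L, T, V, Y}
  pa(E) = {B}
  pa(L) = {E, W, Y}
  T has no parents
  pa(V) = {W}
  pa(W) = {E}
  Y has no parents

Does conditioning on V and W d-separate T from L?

Yes

Enumerating the 6 paths from T to L and testing each for blocking by {V, W}:
  1. T → C ← Y → L — C:collider[blocks]; Y:fork[open] ⇒ blocked
  2. T → C ← L — C:collider[blocks] ⇒ blocked
  3. T → C ← V ← W → L — C:collider[blocks]; V:chain[blocks]; W:fork[blocks] ⇒ blocked
  4. T → C ← V ← W ← E → L — C:collider[blocks]; V:chain[blocks]; W:chain[blocks]; E:fork[open] ⇒ blocked
  5. T → C ← E → L — C:collider[blocks]; E:fork[open] ⇒ blocked
  6. T → C ← E → W → L — C:collider[blocks]; E:fork[open]; W:chain[blocks] ⇒ blocked
Since every path is blocked, d-separation holds.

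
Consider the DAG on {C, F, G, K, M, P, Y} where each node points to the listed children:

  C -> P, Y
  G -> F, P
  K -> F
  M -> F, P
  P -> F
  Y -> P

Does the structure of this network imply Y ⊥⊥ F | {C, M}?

6 paths connect Y and F; each must be blocked for d-separation to hold:
Path 1: Y ← C → P → F
  C is a fork here and C is conditioned on, so the path is blocked at C.
Path 2: Y ← C → P ← G → F
  C is a fork here and C is conditioned on, so the path is blocked at C.
Path 3: Y ← C → P ← M → F
  C is a fork here and C is conditioned on, so the path is blocked at C.
Path 4: Y → P → F
  P is a chain and P is not conditioned on — no node blocks this path, so it is active.
Path 5: Y → P ← G → F
  P is a collider here and neither P nor any of its descendants is conditioned on, so the collider stays closed — the path is blocked at P.
Path 6: Y → P ← M → F
  P is a collider here and neither P nor any of its descendants is conditioned on, so the collider stays closed — the path is blocked at P.
At least one path is unblocked, so d-separation fails.

No — Y and F are not d-separated given {C, M}.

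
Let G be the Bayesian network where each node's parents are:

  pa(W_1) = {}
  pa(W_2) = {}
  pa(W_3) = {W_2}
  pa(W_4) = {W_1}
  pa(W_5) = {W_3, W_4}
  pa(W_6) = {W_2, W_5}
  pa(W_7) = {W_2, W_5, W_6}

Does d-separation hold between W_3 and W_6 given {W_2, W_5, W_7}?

Yes — W_3 and W_6 are d-separated given {W_2, W_5, W_7}.

6 paths connect W_3 and W_6; each must be blocked for d-separation to hold:
Path 1: W_3 ← W_2 → W_7 ← W_6
  W_2 is a fork here and W_2 is conditioned on, so the path is blocked at W_2.
Path 2: W_3 ← W_2 → W_7 ← W_5 → W_6
  W_2 is a fork here and W_2 is conditioned on, so the path is blocked at W_2.
Path 3: W_3 ← W_2 → W_6
  W_2 is a fork here and W_2 is conditioned on, so the path is blocked at W_2.
Path 4: W_3 → W_5 → W_7 ← W_2 → W_6
  W_5 is a chain here and W_5 is conditioned on, so the path is blocked at W_5.
Path 5: W_3 → W_5 → W_7 ← W_6
  W_5 is a chain here and W_5 is conditioned on, so the path is blocked at W_5.
Path 6: W_3 → W_5 → W_6
  W_5 is a chain here and W_5 is conditioned on, so the path is blocked at W_5.
Since every path is blocked, d-separation holds.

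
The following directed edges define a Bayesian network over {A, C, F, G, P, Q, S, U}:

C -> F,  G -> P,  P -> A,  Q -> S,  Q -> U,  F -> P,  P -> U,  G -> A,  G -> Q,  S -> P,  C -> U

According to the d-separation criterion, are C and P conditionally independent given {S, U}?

No

Enumerating the 5 paths from C to P and testing each for blocking by {S, U}:
Path 1: C → F → P
  F is a chain and F is not conditioned on — no node blocks this path, so it is active.
Path 2: C → U ← P
  U is a collider and U is conditioned on, which opens it — no node blocks this path, so it is active.
Path 3: C → U ← Q ← G → P
  U is a collider and U is conditioned on, which opens it; Q is a chain and Q is not conditioned on; G is a fork and G is not conditioned on — no node blocks this path, so it is active.
Path 4: C → U ← Q ← G → A ← P
  A is a collider here and neither A nor any of its descendants is conditioned on, so the collider stays closed — the path is blocked at A.
Path 5: C → U ← Q → S → P
  S is a chain here and S is conditioned on, so the path is blocked at S.
Because an active path exists, C and P are not d-separated.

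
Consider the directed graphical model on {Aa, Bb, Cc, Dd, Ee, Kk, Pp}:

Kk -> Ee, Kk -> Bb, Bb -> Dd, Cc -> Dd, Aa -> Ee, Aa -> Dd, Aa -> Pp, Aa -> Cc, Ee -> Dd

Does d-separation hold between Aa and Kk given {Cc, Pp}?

There are 6 undirected paths between Aa and Kk; checking each against the conditioning set {Cc, Pp}:
  1. Aa → Dd ← Bb ← Kk — Dd:collider[blocks]; Bb:chain[open] ⇒ blocked
  2. Aa → Dd ← Ee ← Kk — Dd:collider[blocks]; Ee:chain[open] ⇒ blocked
  3. Aa → Ee ← Kk — Ee:collider[blocks] ⇒ blocked
  4. Aa → Ee → Dd ← Bb ← Kk — Ee:chain[open]; Dd:collider[blocks]; Bb:chain[open] ⇒ blocked
  5. Aa → Cc → Dd ← Bb ← Kk — Cc:chain[blocks]; Dd:collider[blocks]; Bb:chain[open] ⇒ blocked
  6. Aa → Cc → Dd ← Ee ← Kk — Cc:chain[blocks]; Dd:collider[blocks]; Ee:chain[open] ⇒ blocked
Every path is blocked, so Aa and Kk are d-separated given {Cc, Pp}.

Yes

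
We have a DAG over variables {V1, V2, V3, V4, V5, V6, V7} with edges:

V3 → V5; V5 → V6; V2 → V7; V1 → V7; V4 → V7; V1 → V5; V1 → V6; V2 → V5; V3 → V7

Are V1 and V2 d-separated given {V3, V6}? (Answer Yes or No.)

We examine all 6 paths between V1 and V2:
Path 1: V1 → V5 ← V3 → V7 ← V2
  V3 is a fork here and V3 is conditioned on, so the path is blocked at V3.
Path 2: V1 → V5 ← V2
  V5 is a collider and its descendant V6 is conditioned on, which opens it — no node blocks this path, so it is active.
Path 3: V1 → V6 ← V5 ← V3 → V7 ← V2
  V3 is a fork here and V3 is conditioned on, so the path is blocked at V3.
Path 4: V1 → V6 ← V5 ← V2
  V6 is a collider and V6 is conditioned on, which opens it; V5 is a chain and V5 is not conditioned on — no node blocks this path, so it is active.
Path 5: V1 → V7 ← V3 → V5 ← V2
  V7 is a collider here and neither V7 nor any of its descendants is conditioned on, so the collider stays closed — the path is blocked at V7.
Path 6: V1 → V7 ← V2
  V7 is a collider here and neither V7 nor any of its descendants is conditioned on, so the collider stays closed — the path is blocked at V7.
Because an active path exists, V1 and V2 are not d-separated.

No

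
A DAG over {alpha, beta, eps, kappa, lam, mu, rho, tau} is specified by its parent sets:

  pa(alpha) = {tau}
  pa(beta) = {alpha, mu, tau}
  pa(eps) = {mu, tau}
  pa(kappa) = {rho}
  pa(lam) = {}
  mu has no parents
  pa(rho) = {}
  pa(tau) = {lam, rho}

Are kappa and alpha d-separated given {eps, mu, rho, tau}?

Enumerating the 3 paths from kappa to alpha and testing each for blocking by {eps, mu, rho, tau}:
  1. kappa ← rho → tau → beta ← alpha — rho:fork[blocks]; tau:chain[blocks]; beta:collider[blocks] ⇒ blocked
  2. kappa ← rho → tau → alpha — rho:fork[blocks]; tau:chain[blocks] ⇒ blocked
  3. kappa ← rho → tau → eps ← mu → beta ← alpha — rho:fork[blocks]; tau:chain[blocks]; eps:collider[open]; mu:fork[blocks]; beta:collider[blocks] ⇒ blocked
Since every path is blocked, d-separation holds.

Yes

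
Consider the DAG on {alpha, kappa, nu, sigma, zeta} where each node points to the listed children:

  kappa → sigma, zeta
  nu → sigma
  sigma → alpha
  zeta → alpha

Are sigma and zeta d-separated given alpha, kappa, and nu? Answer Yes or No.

No

Enumerating the 2 paths from sigma to zeta and testing each for blocking by {alpha, kappa, nu}:
Path 1: sigma → alpha ← zeta
  alpha is a collider and alpha is conditioned on, which opens it — no node blocks this path, so it is active.
Path 2: sigma ← kappa → zeta
  kappa is a fork here and kappa is conditioned on, so the path is blocked at kappa.
At least one path is unblocked, so d-separation fails.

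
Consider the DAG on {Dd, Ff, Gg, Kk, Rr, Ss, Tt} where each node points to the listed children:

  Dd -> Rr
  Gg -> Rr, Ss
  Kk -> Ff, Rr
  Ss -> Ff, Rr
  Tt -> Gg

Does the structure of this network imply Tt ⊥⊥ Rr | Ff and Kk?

No

Enumerating the 3 paths from Tt to Rr and testing each for blocking by {Ff, Kk}:
Path 1: Tt → Gg → Ss → Rr
  Gg is a chain and Gg is not conditioned on; Ss is a chain and Ss is not conditioned on — no node blocks this path, so it is active.
Path 2: Tt → Gg → Ss → Ff ← Kk → Rr
  Kk is a fork here and Kk is conditioned on, so the path is blocked at Kk.
Path 3: Tt → Gg → Rr
  Gg is a chain and Gg is not conditioned on — no node blocks this path, so it is active.
At least one path is unblocked, so d-separation fails.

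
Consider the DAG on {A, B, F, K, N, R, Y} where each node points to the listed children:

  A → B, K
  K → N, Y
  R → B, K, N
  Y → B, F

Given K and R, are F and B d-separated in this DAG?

No

There are 4 undirected paths between F and B; checking each against the conditioning set {K, R}:
  1. F ← Y → B — Y:fork[open] ⇒ active
  2. F ← Y ← K ← A → B — Y:chain[open]; K:chain[blocks]; A:fork[open] ⇒ blocked
  3. F ← Y ← K → N ← R → B — Y:chain[open]; K:fork[blocks]; N:collider[blocks]; R:fork[blocks] ⇒ blocked
  4. F ← Y ← K ← R → B — Y:chain[open]; K:chain[blocks]; R:fork[blocks] ⇒ blocked
Since the path F ← Y → B is active, F and B are not d-separated given {K, R}.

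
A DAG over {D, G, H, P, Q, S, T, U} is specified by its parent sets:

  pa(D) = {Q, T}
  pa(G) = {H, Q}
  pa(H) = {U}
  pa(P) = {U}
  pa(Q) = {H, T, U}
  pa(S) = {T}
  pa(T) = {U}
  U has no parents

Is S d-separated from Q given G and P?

There are 5 undirected paths between S and Q; checking each against the conditioning set {G, P}:
Path 1: S ← T → Q
  T is a fork and T is not conditioned on — no node blocks this path, so it is active.
Path 2: S ← T → D ← Q
  D is a collider here and neither D nor any of its descendants is conditioned on, so the collider stays closed — the path is blocked at D.
Path 3: S ← T ← U → Q
  T is a chain and T is not conditioned on; U is a fork and U is not conditioned on — no node blocks this path, so it is active.
Path 4: S ← T ← U → H → Q
  T is a chain and T is not conditioned on; U is a fork and U is not conditioned on; H is a chain and H is not conditioned on — no node blocks this path, so it is active.
Path 5: S ← T ← U → H → G ← Q
  T is a chain and T is not conditioned on; U is a fork and U is not conditioned on; H is a chain and H is not conditioned on; G is a collider and G is conditioned on, which opens it — no node blocks this path, so it is active.
Because an active path exists, S and Q are not d-separated.

No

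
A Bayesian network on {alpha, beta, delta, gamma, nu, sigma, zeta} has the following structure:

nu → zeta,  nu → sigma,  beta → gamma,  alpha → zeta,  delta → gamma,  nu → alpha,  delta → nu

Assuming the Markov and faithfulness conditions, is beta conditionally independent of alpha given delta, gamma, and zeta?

There are 2 undirected paths between beta and alpha; checking each against the conditioning set {delta, gamma, zeta}:
Path 1: beta → gamma ← delta → nu → alpha
  delta is a fork here and delta is conditioned on, so the path is blocked at delta.
Path 2: beta → gamma ← delta → nu → zeta ← alpha
  delta is a fork here and delta is conditioned on, so the path is blocked at delta.
All paths are blocked; beta ⊥ alpha | {delta, gamma, zeta} holds.

Yes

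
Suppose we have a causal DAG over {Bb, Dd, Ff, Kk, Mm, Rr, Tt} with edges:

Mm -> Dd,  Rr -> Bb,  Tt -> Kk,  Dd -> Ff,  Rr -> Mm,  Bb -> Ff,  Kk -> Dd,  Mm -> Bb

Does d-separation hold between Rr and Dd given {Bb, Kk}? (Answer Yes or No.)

Enumerating the 4 paths from Rr to Dd and testing each for blocking by {Bb, Kk}:
Path 1: Rr → Mm → Dd
  Mm is a chain and Mm is not conditioned on — no node blocks this path, so it is active.
Path 2: Rr → Mm → Bb → Ff ← Dd
  Bb is a chain here and Bb is conditioned on, so the path is blocked at Bb.
Path 3: Rr → Bb → Ff ← Dd
  Bb is a chain here and Bb is conditioned on, so the path is blocked at Bb.
Path 4: Rr → Bb ← Mm → Dd
  Bb is a collider and Bb is conditioned on, which opens it; Mm is a fork and Mm is not conditioned on — no node blocks this path, so it is active.
Since the path Rr → Mm → Dd is active, Rr and Dd are not d-separated given {Bb, Kk}.

No — Rr and Dd are not d-separated given {Bb, Kk}.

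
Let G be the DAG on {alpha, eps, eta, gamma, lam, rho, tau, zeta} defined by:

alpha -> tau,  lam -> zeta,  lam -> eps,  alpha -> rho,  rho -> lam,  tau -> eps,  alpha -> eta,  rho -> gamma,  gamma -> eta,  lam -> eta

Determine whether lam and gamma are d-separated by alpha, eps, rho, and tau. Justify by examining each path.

Yes

There are 6 undirected paths between lam and gamma; checking each against the conditioning set {alpha, eps, rho, tau}:
  1. lam ← rho → gamma — rho:fork[blocks] ⇒ blocked
  2. lam ← rho ← alpha → eta ← gamma — rho:chain[blocks]; alpha:fork[blocks]; eta:collider[blocks] ⇒ blocked
  3. lam → eta ← gamma — eta:collider[blocks] ⇒ blocked
  4. lam → eta ← alpha → rho → gamma — eta:collider[blocks]; alpha:fork[blocks]; rho:chain[blocks] ⇒ blocked
  5. lam → eps ← tau ← alpha → rho → gamma — eps:collider[open]; tau:chain[blocks]; alpha:fork[blocks]; rho:chain[blocks] ⇒ blocked
  6. lam → eps ← tau ← alpha → eta ← gamma — eps:collider[open]; tau:chain[blocks]; alpha:fork[blocks]; eta:collider[blocks] ⇒ blocked
Since every path is blocked, d-separation holds.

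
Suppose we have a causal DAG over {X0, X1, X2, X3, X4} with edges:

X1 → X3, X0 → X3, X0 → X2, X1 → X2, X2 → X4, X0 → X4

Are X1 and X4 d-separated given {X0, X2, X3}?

There are 4 undirected paths between X1 and X4; checking each against the conditioning set {X0, X2, X3}:
  1. X1 → X2 → X4 — X2:chain[blocks] ⇒ blocked
  2. X1 → X2 ← X0 → X4 — X2:collider[open]; X0:fork[blocks] ⇒ blocked
  3. X1 → X3 ← X0 → X2 → X4 — X3:collider[open]; X0:fork[blocks]; X2:chain[blocks] ⇒ blocked
  4. X1 → X3 ← X0 → X4 — X3:collider[open]; X0:fork[blocks] ⇒ blocked
Since every path is blocked, d-separation holds.

Yes — X1 and X4 are d-separated given {X0, X2, X3}.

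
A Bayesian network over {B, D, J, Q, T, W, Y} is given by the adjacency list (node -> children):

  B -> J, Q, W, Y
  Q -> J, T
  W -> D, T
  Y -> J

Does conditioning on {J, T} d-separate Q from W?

4 paths connect Q and W; each must be blocked for d-separation to hold:
Path 1: Q → T ← W
  T is a collider and T is conditioned on, which opens it — no node blocks this path, so it is active.
Path 2: Q ← B → W
  B is a fork and B is not conditioned on — no node blocks this path, so it is active.
Path 3: Q → J ← Y ← B → W
  J is a collider and J is conditioned on, which opens it; Y is a chain and Y is not conditioned on; B is a fork and B is not conditioned on — no node blocks this path, so it is active.
Path 4: Q → J ← B → W
  J is a collider and J is conditioned on, which opens it; B is a fork and B is not conditioned on — no node blocks this path, so it is active.
Because an active path exists, Q and W are not d-separated.

No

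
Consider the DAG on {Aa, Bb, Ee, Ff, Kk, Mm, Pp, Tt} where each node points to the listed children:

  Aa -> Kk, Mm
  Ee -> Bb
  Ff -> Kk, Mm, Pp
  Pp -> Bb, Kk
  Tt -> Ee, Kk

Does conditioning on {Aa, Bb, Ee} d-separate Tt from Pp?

We examine all 4 paths between Tt and Pp:
Path 1: Tt → Ee → Bb ← Pp
  Ee is a chain here and Ee is conditioned on, so the path is blocked at Ee.
Path 2: Tt → Kk ← Pp
  Kk is a collider here and neither Kk nor any of its descendants is conditioned on, so the collider stays closed — the path is blocked at Kk.
Path 3: Tt → Kk ← Aa → Mm ← Ff → Pp
  Kk is a collider here and neither Kk nor any of its descendants is conditioned on, so the collider stays closed — the path is blocked at Kk.
Path 4: Tt → Kk ← Ff → Pp
  Kk is a collider here and neither Kk nor any of its descendants is conditioned on, so the collider stays closed — the path is blocked at Kk.
All paths are blocked; Tt ⊥ Pp | {Aa, Bb, Ee} holds.

Yes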